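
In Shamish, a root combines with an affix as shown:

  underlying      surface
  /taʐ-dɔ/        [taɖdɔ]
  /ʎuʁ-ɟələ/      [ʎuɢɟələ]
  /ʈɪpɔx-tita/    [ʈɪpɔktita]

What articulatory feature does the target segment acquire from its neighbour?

Underlying /ʐ/ is realised as [ɖ] next to /d/; /d/ itself does not change.
/ʐ/ is a fricative while /d/ is a stop; the output [ɖ] is a stop, matching the trigger — so the feature that spreads is manner.
Checking the remaining alternations: /ʁ/ → [ɢ] before /ɟ/ (fricative → stop, matching a stop); /x/ → [k] before /t/ (fricative → stop, matching a stop) — only manner changes, and always toward the following segment.

manner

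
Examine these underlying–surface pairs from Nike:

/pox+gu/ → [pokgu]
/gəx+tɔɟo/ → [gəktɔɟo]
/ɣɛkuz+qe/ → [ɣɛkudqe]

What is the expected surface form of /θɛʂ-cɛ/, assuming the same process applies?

The data show regressive manner assimilation: /x/ → [k] before /g/; /x/ → [k] before /t/; /z/ → [d] before /q/. In each pair only manner changes, matching the following consonant, while place and voice stay constant.
/ʂ/ is a voiceless retroflex fricative. The following trigger /c/ is a stop, so /ʂ/ must become a stop as well.
Changing only its manner to stop gives [ʈ] — the voiceless retroflex stop.

[θɛʈcɛ]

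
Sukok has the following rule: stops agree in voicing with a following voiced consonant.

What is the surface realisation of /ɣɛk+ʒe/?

The rule targets /k/ (voiceless velar stop), which sits before the trigger /ʒ/ (voiced).
The voiced velar stop is [g], so /k/ → [g].

[ɣɛgʒe]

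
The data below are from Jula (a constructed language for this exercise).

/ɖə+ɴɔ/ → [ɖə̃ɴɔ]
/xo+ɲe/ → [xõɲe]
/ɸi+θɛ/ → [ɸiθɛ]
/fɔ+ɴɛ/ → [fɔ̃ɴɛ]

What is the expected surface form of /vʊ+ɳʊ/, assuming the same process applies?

The data show regressive nasality assimilation (vowel nasalisation): /ə/ → [ə̃] before /ɴ/; /o/ → [õ] before /ɲ/; /ɔ/ → [ɔ̃] before /ɴ/ — a vowel is nasalised by an immediately following nasal consonant.
No change occurs in [ɸiθɛ] because the vowel at the boundary is adjacent to an oral consonant, not a nasal (/i/ next to /θ/).
The vowel /ʊ/ is adjacent to the following nasal /ɳ/, so it acquires [+nasal] and surfaces as [ʊ̃].

[vʊ̃ɳʊ]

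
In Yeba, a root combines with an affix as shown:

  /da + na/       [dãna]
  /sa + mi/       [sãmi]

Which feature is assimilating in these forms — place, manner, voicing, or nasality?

The vowel /a/ surfaces as nasalised [ã] next to the following nasal /n/ — it has acquired the [+nasal] feature of its neighbour.
The other form shows the same pattern: /a/ → [ã] before /m/ — each time a vowel is nasalised next to a following nasal.

nasality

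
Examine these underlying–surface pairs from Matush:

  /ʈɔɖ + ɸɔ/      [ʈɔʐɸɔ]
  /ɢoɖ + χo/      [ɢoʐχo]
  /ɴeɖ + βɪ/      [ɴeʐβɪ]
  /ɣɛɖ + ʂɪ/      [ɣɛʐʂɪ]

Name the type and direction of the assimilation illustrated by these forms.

Underlying /ɖ/ is realised as [ʐ] next to /ɸ/; /ɸ/ itself does not change.
/ɖ/ is a stop while /ɸ/ is a fricative; the output [ʐ] is a fricative, matching the trigger — so the feature that spreads is manner.
Place and voice are unchanged, so the assimilation is partial, not total.
The other alternating forms pattern the same way: /ɖ/ → [ʐ] before /χ/ (stop → fricative, matching a fricative); /ɖ/ → [ʐ] before /β/ (stop → fricative, matching a fricative); /ɖ/ → [ʐ] before /ʂ/ (stop → fricative, matching a fricative) — only manner changes, and always toward the following segment.
Since the segment that changes precedes the conditioning segment, the assimilation is regressive.

regressive manner assimilation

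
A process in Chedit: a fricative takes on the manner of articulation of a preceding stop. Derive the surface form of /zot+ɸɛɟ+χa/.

The rule targets /ɸ/ (voiceless bilabial fricative), which sits after the trigger /t/ (stop).
The voiceless bilabial stop is [p], so /ɸ/ → [p].
The same rule applies at the second boundary: /χ/ → [q] next to /ɟ/.

[zotpɛɟqa]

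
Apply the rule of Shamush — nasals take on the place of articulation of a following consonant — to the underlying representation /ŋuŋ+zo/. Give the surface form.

The rule targets /ŋ/ (voiced velar nasal), which sits before the trigger /z/ (alveolar).
Changing only its place to alveolar gives [n] — the voiced alveolar nasal.

[ŋunzo]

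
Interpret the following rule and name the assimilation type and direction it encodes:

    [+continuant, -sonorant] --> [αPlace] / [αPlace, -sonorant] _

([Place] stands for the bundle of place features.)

progressive place assimilation

The rule copies the place features (abbreviated [Place]) from the environment onto the target, so the assimilating feature is place.
Since the environment is written before the underscore, the trigger precedes the target; the direction is progressive.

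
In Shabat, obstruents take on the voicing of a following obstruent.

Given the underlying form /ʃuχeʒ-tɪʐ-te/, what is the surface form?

/ʒ/ is a voiced postalveolar fricative. The following trigger /t/ is voiceless, so /ʒ/ must become voiceless as well.
The voiceless postalveolar fricative is [ʃ], so /ʒ/ → [ʃ].
The same rule applies at the second boundary: /ʐ/ → [ʂ] next to /t/.

[ʃuχeʃtɪʂte]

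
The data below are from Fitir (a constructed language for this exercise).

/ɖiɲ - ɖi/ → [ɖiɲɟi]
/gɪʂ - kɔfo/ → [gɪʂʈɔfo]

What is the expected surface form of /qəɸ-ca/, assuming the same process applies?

[qəɸpa]

The data show progressive place assimilation: /ɖ/ → [ɟ] after /ɲ/; /k/ → [ʈ] after /ʂ/. In each pair only place changes, matching the preceding consonant, while manner and voice stay constant.
/c/ is a voiceless palatal stop. The preceding trigger /ɸ/ is bilabial, so /c/ must become bilabial as well.
The voiceless bilabial stop is [p], so /c/ → [p].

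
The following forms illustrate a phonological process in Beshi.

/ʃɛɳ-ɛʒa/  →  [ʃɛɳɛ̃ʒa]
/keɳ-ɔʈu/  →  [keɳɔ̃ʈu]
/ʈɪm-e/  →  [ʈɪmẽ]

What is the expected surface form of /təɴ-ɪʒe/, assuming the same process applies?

The data show progressive nasality assimilation (vowel nasalisation): /ɛ/ → [ɛ̃] after /ɳ/; /ɔ/ → [ɔ̃] after /ɳ/; /e/ → [ẽ] after /m/ — a vowel is nasalised by an immediately preceding nasal consonant.
/ɪ/ sits next to the nasal /ɴ/ and is therefore nasalised to [ɪ̃].

[təɴɪ̃ʒe]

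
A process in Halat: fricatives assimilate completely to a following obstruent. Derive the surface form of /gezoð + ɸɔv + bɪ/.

/ð/ is the segment targeted by the rule; it sits immediately before /ɸ/, so it assimilates completely and surfaces as [ɸ].
At the second juncture, /v/ likewise becomes [b] adjacent to /b/.

[gezoɸɸɔbbɪ]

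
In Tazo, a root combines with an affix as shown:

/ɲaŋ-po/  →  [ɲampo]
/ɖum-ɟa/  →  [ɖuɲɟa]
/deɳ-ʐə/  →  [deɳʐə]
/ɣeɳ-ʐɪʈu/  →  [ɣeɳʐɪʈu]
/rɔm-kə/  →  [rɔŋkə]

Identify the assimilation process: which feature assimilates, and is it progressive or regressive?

The segment that alternates is /ŋ/, which surfaces as [m] when adjacent to /p/.
The change velar → bilabial matches the place of the following /p/, identifying this as place assimilation.
Manner and voice are unchanged, so the assimilation is partial, not total.
Checking the remaining alternations: /m/ → [ɲ] before /ɟ/ (bilabial → palatal, matching palatal); /m/ → [ŋ] before /k/ (bilabial → velar, matching velar) — only place changes, and always toward the following segment.
No alternation appears in [deɳʐə], [ɣeɳʐɪʈu]: there the adjacent consonants already agree in place (/ɳ/ and /ʐ/ are both retroflex; /ɳ/ and /ʐ/ are both retroflex), so these forms are consistent with the same rule.
The trigger is the following segment, so the direction is regressive (anticipatory).

regressive place assimilation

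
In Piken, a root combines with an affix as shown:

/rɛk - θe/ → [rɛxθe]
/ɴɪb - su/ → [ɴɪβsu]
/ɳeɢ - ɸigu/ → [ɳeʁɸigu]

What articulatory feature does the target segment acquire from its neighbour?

manner

Comparing underlying and surface forms, /k/ → [x] is the alternation; the neighbouring /θ/ is constant.
The change stop → fricative matches the manner of the following /θ/, identifying this as manner assimilation.
Checking the remaining alternations: /b/ → [β] before /s/ (stop → fricative, matching a fricative); /ɢ/ → [ʁ] before /ɸ/ (stop → fricative, matching a fricative) — only manner changes, and always toward the following segment.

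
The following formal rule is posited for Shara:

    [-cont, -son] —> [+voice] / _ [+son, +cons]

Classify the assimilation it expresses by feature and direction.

The target ([-cont, -son], stops) acquires [+voice] next to a sonorant consonant ([+son, +cons]) — it takes on the voicing of its neighbour, so the feature that spreads is voicing.
Since the environment is written after the underscore, the trigger follows the target; the direction is regressive.

regressive voicing assimilation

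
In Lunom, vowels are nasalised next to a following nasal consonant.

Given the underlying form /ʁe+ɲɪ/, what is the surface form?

The vowel /e/ is adjacent to the following nasal /ɲ/, so it acquires [+nasal] and surfaces as [ẽ].

[ʁẽɲɪ]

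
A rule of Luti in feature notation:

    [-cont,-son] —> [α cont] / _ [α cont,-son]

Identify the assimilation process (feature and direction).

regressive manner assimilation

The rule copies [cont] (continuancy) from the environment onto the target stops; since [±cont] encodes the stop/fricative manner contrast, the assimilating dimension is manner.
The conditioning segment sits to the right of the focus bar, meaning the trigger follows the segment that changes — regressive assimilation.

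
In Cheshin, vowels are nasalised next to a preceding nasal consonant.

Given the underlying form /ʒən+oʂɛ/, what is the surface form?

/o/ sits next to the nasal /n/ and is therefore nasalised to [õ].

[ʒənõʂɛ]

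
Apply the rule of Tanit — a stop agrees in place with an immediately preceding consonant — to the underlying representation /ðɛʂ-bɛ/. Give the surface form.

/b/ is a voiced bilabial stop. The preceding trigger /ʂ/ is retroflex, so /b/ must become retroflex as well.
A voiced retroflex stop is [ɖ], so the surface segment is [ɖ].

[ðɛʂɖɛ]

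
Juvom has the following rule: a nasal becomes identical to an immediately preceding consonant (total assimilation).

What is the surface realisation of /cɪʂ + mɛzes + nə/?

/m/ is the segment targeted by the rule; it sits immediately after /ʂ/, so it assimilates completely and surfaces as [ʂ].
At the second juncture, /n/ likewise becomes [s] adjacent to /s/.

[cɪʂʂɛzessə]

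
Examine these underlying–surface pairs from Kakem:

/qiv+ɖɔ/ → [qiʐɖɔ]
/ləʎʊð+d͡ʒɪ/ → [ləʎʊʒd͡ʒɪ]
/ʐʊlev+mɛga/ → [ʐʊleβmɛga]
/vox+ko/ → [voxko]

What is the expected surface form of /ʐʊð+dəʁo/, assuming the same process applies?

The data show regressive place assimilation: /v/ → [ʐ] before /ɖ/; /ð/ → [ʒ] before /d͡ʒ/; /v/ → [β] before /m/. In each pair only place changes, matching the following consonant, while manner and voice stay constant.
Nothing changes in [voxko]: there the adjacent consonants already agree in place (/x/ and /k/ are both velar), so this form is consistent with the same rule.
/ð/ is a voiced dental fricative. The following trigger /d/ is alveolar, so /ð/ must become alveolar as well.
Changing only its place to alveolar gives [z] — the voiced alveolar fricative.

[ʐʊzdəʁo]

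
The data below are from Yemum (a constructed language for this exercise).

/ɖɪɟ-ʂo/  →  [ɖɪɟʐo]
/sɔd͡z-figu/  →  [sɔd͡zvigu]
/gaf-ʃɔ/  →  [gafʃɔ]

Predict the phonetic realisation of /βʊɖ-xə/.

The data show progressive voicing assimilation: /ʂ/ → [ʐ] after /ɟ/; /f/ → [v] after /d͡z/. In each pair only voicing changes, matching the preceding consonant, while place and manner stay constant.
No alternation appears in [gafʃɔ]: there the adjacent consonants already agree in voicing (/ʃ/ and /f/ are both voiceless), so this form is consistent with the same rule.
The rule targets /x/ (voiceless velar fricative), which sits after the trigger /ɖ/ (voiced).
A voiced velar fricative is [ɣ], so the surface segment is [ɣ].

[βʊɖɣə]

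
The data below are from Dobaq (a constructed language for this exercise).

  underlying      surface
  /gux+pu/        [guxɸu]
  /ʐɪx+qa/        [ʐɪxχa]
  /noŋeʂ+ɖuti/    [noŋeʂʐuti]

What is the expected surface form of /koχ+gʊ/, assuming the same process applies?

The data show progressive manner assimilation: /p/ → [ɸ] after /x/; /q/ → [χ] after /x/; /ɖ/ → [ʐ] after /ʂ/. In each pair only manner changes, matching the preceding consonant, while place and voice stay constant.
/g/ is a voiced velar stop. The preceding trigger /χ/ is a fricative, so /g/ must become a fricative as well.
The voiced velar fricative is [ɣ], so /g/ → [ɣ].

[koχɣʊ]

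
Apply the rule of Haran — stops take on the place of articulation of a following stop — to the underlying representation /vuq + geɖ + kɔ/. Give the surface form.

[vukgegkɔ]

/q/ is a voiceless uvular stop. The following trigger /g/ is velar, so /q/ must become velar as well.
A voiceless velar stop is [k], so the surface segment is [k].
At the second juncture, /ɖ/ likewise becomes [g] adjacent to /k/.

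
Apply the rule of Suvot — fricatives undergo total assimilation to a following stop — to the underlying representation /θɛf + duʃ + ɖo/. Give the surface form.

[θɛdduɖɖo]

/f/ is the segment targeted by the rule; it sits immediately before /d/, so it assimilates completely and surfaces as [d].
The same rule applies at the second boundary: /ʃ/ → [ɖ] next to /ɖ/.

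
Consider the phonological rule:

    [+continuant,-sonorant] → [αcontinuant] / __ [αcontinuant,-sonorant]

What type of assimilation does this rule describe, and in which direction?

The rule copies [continuant] (continuancy) from the environment onto the target fricatives; since [±continuant] encodes the stop/fricative manner contrast, the assimilating dimension is manner.
Since the environment is written after the underscore, the trigger follows the target; the direction is regressive.

regressive manner assimilation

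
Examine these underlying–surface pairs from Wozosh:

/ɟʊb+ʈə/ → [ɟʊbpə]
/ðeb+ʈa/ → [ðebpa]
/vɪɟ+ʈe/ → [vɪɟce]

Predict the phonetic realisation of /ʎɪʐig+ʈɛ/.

The data show progressive place assimilation: /ʈ/ → [p] after /b/; /ʈ/ → [c] after /ɟ/. In each pair only place changes, matching the preceding consonant, while manner and voice stay constant.
/ʈ/ is a voiceless retroflex stop. The preceding trigger /g/ is velar, so /ʈ/ must become velar as well.
Changing only its place to velar gives [k] — the voiceless velar stop.

[ʎɪʐigkɛ]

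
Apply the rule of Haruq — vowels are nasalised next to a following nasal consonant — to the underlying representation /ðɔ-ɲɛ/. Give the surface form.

/ɔ/ sits next to the nasal /ɲ/ and is therefore nasalised to [ɔ̃].

[ðɔ̃ɲɛ]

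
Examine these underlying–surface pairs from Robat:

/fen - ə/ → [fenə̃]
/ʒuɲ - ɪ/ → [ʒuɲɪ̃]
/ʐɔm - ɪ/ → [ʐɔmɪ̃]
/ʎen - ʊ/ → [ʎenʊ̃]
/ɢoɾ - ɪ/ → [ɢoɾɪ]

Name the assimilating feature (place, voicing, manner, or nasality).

nasality

The vowel /ə/ surfaces as nasalised [ə̃] next to the preceding nasal /n/ — it has acquired the [+nasal] feature of its neighbour.
Likewise in the remaining data: /ɪ/ → [ɪ̃] after /ɲ/; /ɪ/ → [ɪ̃] after /m/; /ʊ/ → [ʊ̃] after /n/ — each time a vowel is nasalised next to a preceding nasal.
No change occurs in [ɢoɾɪ] because the vowel at the boundary is adjacent to an oral consonant, not a nasal (/ɪ/ next to /ɾ/).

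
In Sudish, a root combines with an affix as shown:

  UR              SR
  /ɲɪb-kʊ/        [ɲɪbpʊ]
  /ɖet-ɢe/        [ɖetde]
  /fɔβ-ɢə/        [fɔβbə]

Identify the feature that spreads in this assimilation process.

The segment that alternates is /k/, which surfaces as [p] when adjacent to /b/.
/k/ is velar while /b/ is bilabial; the output [p] is bilabial, matching the trigger — so the feature that spreads is place.
The same holds elsewhere in the data: /ɢ/ → [d] after /t/ (uvular → alveolar, matching alveolar); /ɢ/ → [b] after /β/ (uvular → bilabial, matching bilabial) — only place changes, and always toward the preceding segment.

place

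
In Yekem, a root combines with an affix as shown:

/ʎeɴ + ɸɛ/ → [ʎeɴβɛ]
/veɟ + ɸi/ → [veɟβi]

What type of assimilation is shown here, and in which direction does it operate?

progressive voicing assimilation

Underlying /ɸ/ is realised as [β] next to /ɴ/; /ɴ/ itself does not change.
The change voiceless → voiced matches the voicing of the preceding /ɴ/, identifying this as voicing assimilation.
Place and manner are unchanged, so the assimilation is partial, not total.
The same holds elsewhere in the data: /ɸ/ → [β] after /ɟ/ (voiceless → voiced, matching voiced) — only voicing changes, and always toward the preceding segment.
The trigger is the preceding segment, so the direction is progressive (perseverative).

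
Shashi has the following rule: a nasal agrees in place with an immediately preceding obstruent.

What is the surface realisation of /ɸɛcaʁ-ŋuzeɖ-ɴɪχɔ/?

The rule targets /ŋ/ (voiced velar nasal), which sits after the trigger /ʁ/ (uvular).
The voiced uvular nasal is [ɴ], so /ŋ/ → [ɴ].
The same rule applies at the second boundary: /ɴ/ → [ɳ] next to /ɖ/.

[ɸɛcaʁɴuzeɖɳɪχɔ]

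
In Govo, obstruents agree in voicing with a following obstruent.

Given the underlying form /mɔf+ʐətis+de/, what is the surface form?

[mɔvʐətizde]

/f/ is a voiceless labiodental fricative. The following trigger /ʐ/ is voiced, so /f/ must become voiced as well.
The voiced labiodental fricative is [v], so /f/ → [v].
At the second juncture, /s/ likewise becomes [z] adjacent to /d/.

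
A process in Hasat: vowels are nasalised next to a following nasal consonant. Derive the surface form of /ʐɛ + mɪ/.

/ɛ/ sits next to the nasal /m/ and is therefore nasalised to [ɛ̃].

[ʐɛ̃mɪ]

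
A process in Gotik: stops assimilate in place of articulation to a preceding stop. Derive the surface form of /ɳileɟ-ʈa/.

The rule targets /ʈ/ (voiceless retroflex stop), which sits after the trigger /ɟ/ (palatal).
Changing only its place to palatal gives [c] — the voiceless palatal stop.

[ɳileɟca]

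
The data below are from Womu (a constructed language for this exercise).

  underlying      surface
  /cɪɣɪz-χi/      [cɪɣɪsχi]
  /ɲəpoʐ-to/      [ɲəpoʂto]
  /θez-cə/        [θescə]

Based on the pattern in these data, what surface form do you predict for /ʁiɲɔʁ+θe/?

The data show regressive voicing assimilation: /z/ → [s] before /χ/; /ʐ/ → [ʂ] before /t/; /z/ → [s] before /c/. In each pair only voicing changes, matching the following consonant, while place and manner stay constant.
/ʁ/ is a voiced uvular fricative. The following trigger /θ/ is voiceless, so /ʁ/ must become voiceless as well.
Changing only its voicing to voiceless gives [χ] — the voiceless uvular fricative.

[ʁiɲɔχθe]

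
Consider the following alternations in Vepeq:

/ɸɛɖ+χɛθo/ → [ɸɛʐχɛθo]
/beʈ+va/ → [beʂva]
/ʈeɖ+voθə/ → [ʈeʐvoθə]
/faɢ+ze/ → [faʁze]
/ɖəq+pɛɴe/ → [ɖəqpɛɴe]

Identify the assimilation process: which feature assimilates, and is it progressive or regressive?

regressive manner assimilation

Underlying /ɖ/ is realised as [ʐ] next to /χ/; /χ/ itself does not change.
/ɖ/ is a stop while /χ/ is a fricative; the output [ʐ] is a fricative, matching the trigger — so the feature that spreads is manner.
Place and voice are unchanged, so the assimilation is partial, not total.
The same holds elsewhere in the data: /ʈ/ → [ʂ] before /v/ (stop → fricative, matching a fricative); /ɖ/ → [ʐ] before /v/ (stop → fricative, matching a fricative); /ɢ/ → [ʁ] before /z/ (stop → fricative, matching a fricative) — only manner changes, and always toward the following segment.
No alternation appears in [ɖəqpɛɴe]: there the adjacent consonants already agree in manner (/q/ and /p/ are both stops), so this form is consistent with the same rule.
Since the segment that changes precedes the conditioning segment, the assimilation is regressive.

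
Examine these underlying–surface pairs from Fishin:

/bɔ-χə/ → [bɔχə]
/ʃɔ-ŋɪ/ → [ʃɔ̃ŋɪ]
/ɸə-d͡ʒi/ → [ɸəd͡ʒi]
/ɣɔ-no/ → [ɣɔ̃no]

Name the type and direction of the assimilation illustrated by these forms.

The vowel /ɔ/ surfaces as nasalised [ɔ̃] next to the following nasal /ŋ/ — it has acquired the [+nasal] feature of its neighbour.
Likewise in the remaining data: /ɔ/ → [ɔ̃] before /n/ — each time a vowel is nasalised next to a following nasal.
No change occurs in [bɔχə], [ɸəd͡ʒi] because the vowel at the boundary is adjacent to an oral consonant, not a nasal (/ɔ/ next to /χ/; /ə/ next to /d͡ʒ/).
Because the conditioning nasal is to the right of the vowel that changes, the process is regressive (anticipatory).

regressive nasality assimilation (vowel nasalisation)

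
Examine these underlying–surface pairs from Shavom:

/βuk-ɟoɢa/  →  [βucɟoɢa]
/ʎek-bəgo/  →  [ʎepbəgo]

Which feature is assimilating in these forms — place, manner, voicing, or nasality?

place

Underlying /k/ is realised as [c] next to /ɟ/; /ɟ/ itself does not change.
The change velar → palatal matches the place of the following /ɟ/, identifying this as place assimilation.
The same holds elsewhere in the data: /k/ → [p] before /b/ (velar → bilabial, matching bilabial) — only place changes, and always toward the following segment.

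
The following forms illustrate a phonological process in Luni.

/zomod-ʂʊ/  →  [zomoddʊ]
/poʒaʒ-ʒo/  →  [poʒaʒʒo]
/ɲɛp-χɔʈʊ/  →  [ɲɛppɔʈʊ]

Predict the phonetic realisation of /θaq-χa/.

The data show progressive total assimilation (/ʂ/ → [d] after /d/; /χ/ → [p] after /p/): in every case the target segment becomes identical to its preceding neighbour, copying more than a single feature.
In [poʒaʒʒo] the two consonants at the boundary are already identical (/ʒ/ + /ʒ/), so the rule applies vacuously and nothing changes.
/χ/ is the segment targeted by the rule; it sits immediately after /q/, so it assimilates completely and surfaces as [q].

[θaqqa]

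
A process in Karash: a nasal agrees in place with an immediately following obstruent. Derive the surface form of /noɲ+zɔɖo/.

[nonzɔɖo]

/ɲ/ is a voiced palatal nasal. The following trigger /z/ is alveolar, so /ɲ/ must become alveolar as well.
A voiced alveolar nasal is [n], so the surface segment is [n].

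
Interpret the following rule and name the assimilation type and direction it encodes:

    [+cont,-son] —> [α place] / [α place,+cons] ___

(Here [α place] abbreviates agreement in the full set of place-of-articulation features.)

progressive place assimilation

The rule copies the place features (abbreviated [place]) from the environment onto the target, so the assimilating feature is place.
The conditioning segment sits to the left of the focus bar, meaning the trigger precedes the segment that changes — progressive assimilation.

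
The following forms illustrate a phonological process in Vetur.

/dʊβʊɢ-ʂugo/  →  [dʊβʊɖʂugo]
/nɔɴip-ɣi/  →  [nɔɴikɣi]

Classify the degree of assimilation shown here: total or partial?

partial assimilation

Underlying /ɢ/ is realised as [ɖ] next to /ʂ/; /ʂ/ itself does not change.
The change uvular → retroflex matches the place of the following /ʂ/, identifying this as place assimilation.
Manner and voice are unchanged, so the assimilation is partial, not total.
The same holds elsewhere in the data: /p/ → [k] before /ɣ/ (bilabial → velar, matching velar) — only place changes, and always toward the following segment.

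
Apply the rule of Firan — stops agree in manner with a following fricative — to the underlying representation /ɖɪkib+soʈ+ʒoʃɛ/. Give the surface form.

[ɖɪkiβsoʂʒoʃɛ]

/b/ is a voiced bilabial stop. The following trigger /s/ is a fricative, so /b/ must become a fricative as well.
The voiced bilabial fricative is [β], so /b/ → [β].
The same rule applies at the second boundary: /ʈ/ → [ʂ] next to /ʒ/.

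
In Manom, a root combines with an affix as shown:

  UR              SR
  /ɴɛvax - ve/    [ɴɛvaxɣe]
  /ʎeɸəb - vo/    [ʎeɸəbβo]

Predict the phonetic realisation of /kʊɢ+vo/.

The data show progressive place assimilation: /v/ → [ɣ] after /x/; /v/ → [β] after /b/. In each pair only place changes, matching the preceding consonant, while manner and voice stay constant.
/v/ is a voiced labiodental fricative. The preceding trigger /ɢ/ is uvular, so /v/ must become uvular as well.
Changing only its place to uvular gives [ʁ] — the voiced uvular fricative.

[kʊɢʁo]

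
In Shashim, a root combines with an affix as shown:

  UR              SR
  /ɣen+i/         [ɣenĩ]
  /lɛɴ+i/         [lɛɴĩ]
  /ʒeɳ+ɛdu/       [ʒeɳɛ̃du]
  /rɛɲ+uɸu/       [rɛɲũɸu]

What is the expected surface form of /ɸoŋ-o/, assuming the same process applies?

The data show progressive nasality assimilation (vowel nasalisation): /i/ → [ĩ] after /n/; /i/ → [ĩ] after /ɴ/; /ɛ/ → [ɛ̃] after /ɳ/; /u/ → [ũ] after /ɲ/ — a vowel is nasalised by an immediately preceding nasal consonant.
/o/ sits next to the nasal /ŋ/ and is therefore nasalised to [õ].

[ɸoŋõ]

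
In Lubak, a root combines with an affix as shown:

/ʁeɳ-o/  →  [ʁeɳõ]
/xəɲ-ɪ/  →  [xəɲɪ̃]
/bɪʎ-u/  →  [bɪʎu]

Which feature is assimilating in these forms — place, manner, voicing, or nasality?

The vowel /o/ surfaces as nasalised [õ] next to the preceding nasal /ɳ/ — it has acquired the [+nasal] feature of its neighbour.
Likewise in the remaining data: /ɪ/ → [ɪ̃] after /ɲ/ — each time a vowel is nasalised next to a preceding nasal.
No change occurs in [bɪʎu] because the vowel at the boundary is adjacent to an oral consonant, not a nasal (/u/ next to /ʎ/).

nasality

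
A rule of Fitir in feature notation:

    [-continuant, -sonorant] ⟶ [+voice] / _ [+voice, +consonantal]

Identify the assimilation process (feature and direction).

regressive voicing assimilation

The structural change is [+voice], and the conditioning segment [+voice, +consonantal] (a voiced consonant) is itself voiced, so the target comes to share the voicing of its neighbour — voicing assimilation.
Since the environment is written after the underscore, the trigger follows the target; the direction is regressive.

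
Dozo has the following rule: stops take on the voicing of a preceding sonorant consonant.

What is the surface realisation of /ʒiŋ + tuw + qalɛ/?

The rule targets /t/ (voiceless alveolar stop), which sits after the trigger /ŋ/ (voiced).
Changing only its voicing to voiced gives [d] — the voiced alveolar stop.
At the second juncture, /q/ likewise becomes [ɢ] adjacent to /w/.

[ʒiŋduwɢalɛ]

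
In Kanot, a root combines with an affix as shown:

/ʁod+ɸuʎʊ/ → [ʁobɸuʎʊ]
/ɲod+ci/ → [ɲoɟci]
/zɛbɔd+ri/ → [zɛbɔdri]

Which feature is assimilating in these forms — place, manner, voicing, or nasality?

The segment that alternates is /d/, which surfaces as [b] when adjacent to /ɸ/.
The change alveolar → bilabial matches the place of the following /ɸ/, identifying this as place assimilation.
The other alternating form patterns the same way: /d/ → [ɟ] before /c/ (alveolar → palatal, matching palatal) — only place changes, and always toward the following segment.
Nothing changes in [zɛbɔdri]: there the adjacent consonants already agree in place (/d/ and /r/ are both alveolar), so this form is consistent with the same rule.

place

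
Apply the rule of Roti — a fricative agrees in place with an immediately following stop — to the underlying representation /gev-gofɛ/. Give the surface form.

The rule targets /v/ (voiced labiodental fricative), which sits before the trigger /g/ (velar).
Changing only its place to velar gives [ɣ] — the voiced velar fricative.

[geɣgofɛ]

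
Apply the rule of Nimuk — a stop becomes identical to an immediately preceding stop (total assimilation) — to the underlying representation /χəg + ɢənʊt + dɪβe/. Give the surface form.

[χəggənʊttɪβe]

/ɢ/ is the segment targeted by the rule; it sits immediately after /g/, so it assimilates completely and surfaces as [g].
The same rule applies at the second boundary: /d/ → [t] next to /t/.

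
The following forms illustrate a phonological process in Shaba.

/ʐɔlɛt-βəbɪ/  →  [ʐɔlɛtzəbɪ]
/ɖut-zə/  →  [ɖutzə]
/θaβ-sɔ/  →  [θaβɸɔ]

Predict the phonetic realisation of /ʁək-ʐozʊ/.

[ʁəkɣozʊ]

The data show progressive place assimilation: /β/ → [z] after /t/; /s/ → [ɸ] after /β/. In each pair only place changes, matching the preceding consonant, while manner and voice stay constant.
No alternation appears in [ɖutzə]: there the adjacent consonants already agree in place (/z/ and /t/ are both alveolar), so this form is consistent with the same rule.
The rule targets /ʐ/ (voiced retroflex fricative), which sits after the trigger /k/ (velar).
A voiced velar fricative is [ɣ], so the surface segment is [ɣ].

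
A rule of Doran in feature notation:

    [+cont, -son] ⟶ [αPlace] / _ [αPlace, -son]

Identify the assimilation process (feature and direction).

The shared variable α links the value of the place features (abbreviated [Place]) on the target to the same value on the neighbouring segment, so place is the feature that assimilates.
The conditioning segment sits to the right of the focus bar, meaning the trigger follows the segment that changes — regressive assimilation.

regressive place assimilation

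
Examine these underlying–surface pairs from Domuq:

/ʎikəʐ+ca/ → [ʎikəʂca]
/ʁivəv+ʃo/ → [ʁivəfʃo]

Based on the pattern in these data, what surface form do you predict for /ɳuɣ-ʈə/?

[ɳuxʈə]

The data show regressive voicing assimilation: /ʐ/ → [ʂ] before /c/; /v/ → [f] before /ʃ/. In each pair only voicing changes, matching the following consonant, while place and manner stay constant.
/ɣ/ is a voiced velar fricative. The following trigger /ʈ/ is voiceless, so /ɣ/ must become voiceless as well.
A voiceless velar fricative is [x], so the surface segment is [x].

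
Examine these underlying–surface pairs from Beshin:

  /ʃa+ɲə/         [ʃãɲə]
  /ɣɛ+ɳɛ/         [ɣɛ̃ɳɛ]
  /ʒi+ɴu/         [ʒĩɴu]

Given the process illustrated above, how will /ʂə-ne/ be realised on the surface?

The data show regressive nasality assimilation (vowel nasalisation): /a/ → [ã] before /ɲ/; /ɛ/ → [ɛ̃] before /ɳ/; /i/ → [ĩ] before /ɴ/ — a vowel is nasalised by an immediately following nasal consonant.
/ə/ sits next to the nasal /n/ and is therefore nasalised to [ə̃].

[ʂə̃ne]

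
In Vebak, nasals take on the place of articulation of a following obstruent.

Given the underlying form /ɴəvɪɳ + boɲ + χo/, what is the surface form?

/ɳ/ is a voiced retroflex nasal. The following trigger /b/ is bilabial, so /ɳ/ must become bilabial as well.
Changing only its place to bilabial gives [m] — the voiced bilabial nasal.
At the second juncture, /ɲ/ likewise becomes [ɴ] adjacent to /χ/.

[ɴəvɪmboɴχo]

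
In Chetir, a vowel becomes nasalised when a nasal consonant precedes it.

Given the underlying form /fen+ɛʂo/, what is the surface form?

[fenɛ̃ʂo]

/ɛ/ sits next to the nasal /n/ and is therefore nasalised to [ɛ̃].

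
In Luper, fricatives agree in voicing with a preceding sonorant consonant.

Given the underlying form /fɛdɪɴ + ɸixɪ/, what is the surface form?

The rule targets /ɸ/ (voiceless bilabial fricative), which sits after the trigger /ɴ/ (voiced).
A voiced bilabial fricative is [β], so the surface segment is [β].

[fɛdɪɴβixɪ]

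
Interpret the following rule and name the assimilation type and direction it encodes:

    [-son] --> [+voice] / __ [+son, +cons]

regressive voicing assimilation

The structural change is [+voice], and the conditioning segment [+son, +cons] (a sonorant consonant) is itself voiced, so the target comes to share the voicing of its neighbour — voicing assimilation.
The conditioning segment sits to the right of the focus bar, meaning the trigger follows the segment that changes — regressive assimilation.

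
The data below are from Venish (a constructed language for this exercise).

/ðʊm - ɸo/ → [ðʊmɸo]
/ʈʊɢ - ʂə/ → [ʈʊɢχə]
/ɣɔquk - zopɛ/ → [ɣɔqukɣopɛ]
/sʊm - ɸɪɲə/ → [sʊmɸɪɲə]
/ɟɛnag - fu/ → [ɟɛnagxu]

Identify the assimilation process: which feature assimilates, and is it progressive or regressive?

The segment that alternates is /ʂ/, which surfaces as [χ] when adjacent to /ɢ/.
The change retroflex → uvular matches the place of the preceding /ɢ/, identifying this as place assimilation.
Manner and voice are unchanged, so the assimilation is partial, not total.
The same holds elsewhere in the data: /z/ → [ɣ] after /k/ (alveolar → velar, matching velar); /f/ → [x] after /g/ (labiodental → velar, matching velar) — only place changes, and always toward the preceding segment.
No alternation appears in [ðʊmɸo], [sʊmɸɪɲə]: there the adjacent consonants already agree in place (/ɸ/ and /m/ are both bilabial; /ɸ/ and /m/ are both bilabial), so these forms are consistent with the same rule.
Since the segment that changes follows the conditioning segment, the assimilation is progressive.

progressive place assimilation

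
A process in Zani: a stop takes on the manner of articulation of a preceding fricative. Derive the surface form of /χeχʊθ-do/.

[χeχʊθzo]

The rule targets /d/ (voiced alveolar stop), which sits after the trigger /θ/ (fricative).
Changing only its manner to fricative gives [z] — the voiced alveolar fricative.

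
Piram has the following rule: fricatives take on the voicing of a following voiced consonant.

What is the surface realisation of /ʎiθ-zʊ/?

/θ/ is a voiceless dental fricative. The following trigger /z/ is voiced, so /θ/ must become voiced as well.
A voiced dental fricative is [ð], so the surface segment is [ð].

[ʎiðzʊ]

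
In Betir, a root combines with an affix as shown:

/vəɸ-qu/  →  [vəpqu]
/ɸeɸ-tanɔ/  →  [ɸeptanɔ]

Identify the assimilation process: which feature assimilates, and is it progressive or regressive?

regressive manner assimilation

The segment that alternates is /ɸ/, which surfaces as [p] when adjacent to /q/.
/ɸ/ is a fricative while /q/ is a stop; the output [p] is a stop, matching the trigger — so the feature that spreads is manner.
Place and voice are unchanged, so the assimilation is partial, not total.
The other alternating form patterns the same way: /ɸ/ → [p] before /t/ (fricative → stop, matching a stop) — only manner changes, and always toward the following segment.
The trigger is the following segment, so the direction is regressive (anticipatory).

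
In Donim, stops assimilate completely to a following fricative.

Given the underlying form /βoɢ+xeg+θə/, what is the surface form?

/ɢ/ is the segment targeted by the rule; it sits immediately before /x/, so it assimilates completely and surfaces as [x].
At the second juncture, /g/ likewise becomes [θ] adjacent to /θ/.

[βoxxeθθə]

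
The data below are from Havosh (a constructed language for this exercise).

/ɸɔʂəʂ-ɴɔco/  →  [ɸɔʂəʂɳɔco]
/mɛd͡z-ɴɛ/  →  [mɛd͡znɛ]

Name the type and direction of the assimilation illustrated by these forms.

progressive place assimilation

The segment that alternates is /ɴ/, which surfaces as [ɳ] when adjacent to /ʂ/.
The change uvular → retroflex matches the place of the preceding /ʂ/, identifying this as place assimilation.
Manner and voice are unchanged, so the assimilation is partial, not total.
The same holds elsewhere in the data: /ɴ/ → [n] after /d͡z/ (uvular → alveolar, matching alveolar) — only place changes, and always toward the preceding segment.
Since the segment that changes follows the conditioning segment, the assimilation is progressive.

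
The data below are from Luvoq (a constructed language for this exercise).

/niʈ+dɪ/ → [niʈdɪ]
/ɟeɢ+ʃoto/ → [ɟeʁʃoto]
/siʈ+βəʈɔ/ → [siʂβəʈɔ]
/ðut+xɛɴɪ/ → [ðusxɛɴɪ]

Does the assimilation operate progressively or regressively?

Comparing underlying and surface forms, /ɢ/ → [ʁ] is the alternation; the neighbouring /ʃ/ is constant.
The change stop → fricative matches the manner of the following /ʃ/, identifying this as manner assimilation.
The other alternating forms pattern the same way: /ʈ/ → [ʂ] before /β/ (stop → fricative, matching a fricative); /t/ → [s] before /x/ (stop → fricative, matching a fricative) — only manner changes, and always toward the following segment.
Nothing changes in [niʈdɪ]: there the adjacent consonants already agree in manner (/ʈ/ and /d/ are both stops), so this form is consistent with the same rule.
The trigger is the following segment, so the direction is regressive (anticipatory).

regressive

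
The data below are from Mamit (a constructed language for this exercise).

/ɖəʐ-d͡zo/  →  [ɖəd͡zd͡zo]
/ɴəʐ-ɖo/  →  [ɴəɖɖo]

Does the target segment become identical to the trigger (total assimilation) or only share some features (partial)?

Underlying /ʐ/ is realised as [d͡z] next to /d͡z/; /d͡z/ itself does not change.
The output [d͡z] is identical to the trigger /d͡z/ — every feature (place, manner, voicing) has been copied — so this is total assimilation.
The remaining alternation confirms this: /ʐ/ → [ɖ] before /ɖ/ — in each case the output is a copy of the following consonant.

total assimilation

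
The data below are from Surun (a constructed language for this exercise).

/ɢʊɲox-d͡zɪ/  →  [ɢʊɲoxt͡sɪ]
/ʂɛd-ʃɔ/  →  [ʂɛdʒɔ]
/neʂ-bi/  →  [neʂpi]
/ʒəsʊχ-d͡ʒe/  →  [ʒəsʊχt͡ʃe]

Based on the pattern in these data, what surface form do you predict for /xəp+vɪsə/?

[xəpfɪsə]

The data show progressive voicing assimilation: /d͡z/ → [t͡s] after /x/; /ʃ/ → [ʒ] after /d/; /b/ → [p] after /ʂ/; /d͡ʒ/ → [t͡ʃ] after /χ/. In each pair only voicing changes, matching the preceding consonant, while place and manner stay constant.
/v/ is a voiced labiodental fricative. The preceding trigger /p/ is voiceless, so /v/ must become voiceless as well.
A voiceless labiodental fricative is [f], so the surface segment is [f].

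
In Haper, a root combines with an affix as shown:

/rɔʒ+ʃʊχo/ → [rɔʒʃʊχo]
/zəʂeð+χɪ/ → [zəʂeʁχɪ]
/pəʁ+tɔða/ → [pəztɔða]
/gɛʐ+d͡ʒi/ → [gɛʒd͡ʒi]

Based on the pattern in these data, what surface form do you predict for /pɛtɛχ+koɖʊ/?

The data show regressive place assimilation: /ð/ → [ʁ] before /χ/; /ʁ/ → [z] before /t/; /ʐ/ → [ʒ] before /d͡ʒ/. In each pair only place changes, matching the following consonant, while manner and voice stay constant.
Nothing changes in [rɔʒʃʊχo]: there the adjacent consonants already agree in place (/ʒ/ and /ʃ/ are both postalveolar), so this form is consistent with the same rule.
The rule targets /χ/ (voiceless uvular fricative), which sits before the trigger /k/ (velar).
Changing only its place to velar gives [x] — the voiceless velar fricative.

[pɛtɛxkoɖʊ]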